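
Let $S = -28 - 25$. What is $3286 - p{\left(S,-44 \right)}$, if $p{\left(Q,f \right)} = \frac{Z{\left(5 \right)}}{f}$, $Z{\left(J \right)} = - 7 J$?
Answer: $\frac{144549}{44} \approx 3285.2$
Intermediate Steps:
$S = -53$ ($S = -28 - 25 = -53$)
$p{\left(Q,f \right)} = - \frac{35}{f}$ ($p{\left(Q,f \right)} = \frac{\left(-7\right) 5}{f} = - \frac{35}{f}$)
$3286 - p{\left(S,-44 \right)} = 3286 - - \frac{35}{-44} = 3286 - \left(-35\right) \left(- \frac{1}{44}\right) = 3286 - \frac{35}{44} = \frac{144549}{44}$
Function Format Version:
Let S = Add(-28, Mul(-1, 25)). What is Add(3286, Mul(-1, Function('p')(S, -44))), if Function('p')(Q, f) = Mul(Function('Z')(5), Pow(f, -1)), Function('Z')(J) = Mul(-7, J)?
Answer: Rational(144549, 44) ≈ 3285.2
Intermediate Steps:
S = -53 (S = Add(-28, -25) = -53)
Function('p')(Q, f) = Mul(-35, Pow(f, -1)) (Function('p')(Q, f) = Mul(Mul(-7, 5), Pow(f, -1)) = Mul(-35, Pow(f, -1)))
Add(3286, Mul(-1, Function('p')(S, -44))) = Add(3286, Mul(-1, Mul(-35, Pow(-44, -1)))) = Add(3286, Mul(-1, Mul(-35, Rational(-1, 44)))) = Add(3286, Mul(-1, Rational(35, 44))) = Add(3286, Rational(-35, 44)) = Rational(144549, 44)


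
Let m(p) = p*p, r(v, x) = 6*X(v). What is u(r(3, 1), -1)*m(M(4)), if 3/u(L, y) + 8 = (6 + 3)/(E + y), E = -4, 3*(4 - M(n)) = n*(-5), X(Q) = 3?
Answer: -5120/147 ≈ -34.830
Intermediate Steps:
r(v, x) = 18 (r(v, x) = 6*3 = 18)
M(n) = 4 + 5*n/3 (M(n) = 4 - n*(-5)/3 = 4 - (-5)*n/3 = 4 + 5*n/3)
m(p) = p**2
u(L, y) = 3/(-8 + 9/(-4 + y)) (u(L, y) = 3/(-8 + (6 + 3)/(-4 + y)) = 3/(-8 + 9/(-4 + y)))
u(r(3, 1), -1)*m(M(4)) = (3*(4 - 1*(-1))/(-41 + 8*(-1)))*(4 + (5/3)*4)**2 = (3*(4 + 1)/(-41 - 8))*(4 + 20/3)**2 = (3*5/(-49))*(32/3)**2 = (3*(-1/49)*5)*(1024/9) = -15/49*1024/9 = -5120/147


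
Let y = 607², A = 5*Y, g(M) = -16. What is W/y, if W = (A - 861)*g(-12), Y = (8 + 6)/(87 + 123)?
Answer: 41312/1105347 ≈ 0.037375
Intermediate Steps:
Y = 1/15 (Y = 14/210 = 14*(1/210) = 1/15 ≈ 0.066667)
A = ⅓ (A = 5*(1/15) = ⅓ ≈ 0.33333)
W = 41312/3 (W = (⅓ - 861)*(-16) = -2582/3*(-16) = 41312/3 ≈ 13771.)
y = 368449
W/y = (41312/3)/368449 = (41312/3)*(1/368449) = 41312/1105347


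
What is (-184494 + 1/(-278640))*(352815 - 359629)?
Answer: 175145039604527/139320 ≈ 1.2571e+9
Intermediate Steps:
(-184494 + 1/(-278640))*(352815 - 359629) = (-184494 - 1/278640)*(-6814) = -51407408161/278640*(-6814) = 175145039604527/139320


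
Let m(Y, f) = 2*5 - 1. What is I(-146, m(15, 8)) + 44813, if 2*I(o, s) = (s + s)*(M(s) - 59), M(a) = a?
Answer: 44363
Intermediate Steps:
m(Y, f) = 9 (m(Y, f) = 10 - 1 = 9)
I(o, s) = s*(-59 + s) (I(o, s) = ((s + s)*(s - 59))/2 = ((2*s)*(-59 + s))/2 = (2*s*(-59 + s))/2 = s*(-59 + s))
I(-146, m(15, 8)) + 44813 = 9*(-59 + 9) + 44813 = 9*(-50) + 44813 = -450 + 44813 = 44363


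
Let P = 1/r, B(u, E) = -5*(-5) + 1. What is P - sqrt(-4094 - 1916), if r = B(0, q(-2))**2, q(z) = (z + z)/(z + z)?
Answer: 1/676 - I*sqrt(6010) ≈ 0.0014793 - 77.524*I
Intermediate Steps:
q(z) = 1 (q(z) = (2*z)/((2*z)) = (2*z)*(1/(2*z)) = 1)
B(u, E) = 26 (B(u, E) = 25 + 1 = 26)
r = 676 (r = 26**2 = 676)
P = 1/676 ≈ 0.0014793
P - sqrt(-4094 - 1916) = 1/676 - sqrt(-4094 - 1916) = 1/676 - sqrt(-6010) = 1/676 - I*sqrt(6010)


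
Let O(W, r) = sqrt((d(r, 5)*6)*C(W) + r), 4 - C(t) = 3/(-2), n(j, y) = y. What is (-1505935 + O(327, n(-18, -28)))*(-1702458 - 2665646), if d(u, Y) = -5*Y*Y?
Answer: 6578080697240 - 4368104*I*sqrt(4153) ≈ 6.5781e+12 - 2.815e+8*I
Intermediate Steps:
C(t) = 11/2 (C(t) = 4 - 3/(-2) = 4 - 3*(-1)/2 = 4 - 1*(-3/2) = 4 + 3/2 = 11/2)
d(u, Y) = -5*Y**2
O(W, r) = sqrt(-4125 + r) (O(W, r) = sqrt((-5*5**2*6)*(11/2) + r) = sqrt((-5*25*6)*(11/2) + r) = sqrt(-125*6*(11/2) + r) = sqrt(-750*11/2 + r) = sqrt(-4125 + r))
(-1505935 + O(327, n(-18, -28)))*(-1702458 - 2665646) = (-1505935 + sqrt(-4125 - 28))*(-1702458 - 2665646) = (-1505935 + sqrt(-4153))*(-4368104) = (-1505935 + I*sqrt(4153))*(-4368104) = 6578080697240 - 4368104*I*sqrt(4153)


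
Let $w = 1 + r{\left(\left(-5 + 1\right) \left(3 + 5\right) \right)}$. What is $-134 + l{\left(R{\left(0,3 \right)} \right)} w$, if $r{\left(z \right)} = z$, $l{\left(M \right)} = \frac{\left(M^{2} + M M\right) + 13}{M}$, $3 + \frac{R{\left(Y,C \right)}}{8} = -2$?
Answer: $\frac{94243}{40} \approx 2356.1$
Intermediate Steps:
$R{\left(Y,C \right)} = -40$ ($R{\left(Y,C \right)} = -24 + 8 \left(-2\right) = -24 - 16 = -40$)
$l{\left(M \right)} = \frac{13 + 2 M^{2}}{M}$ ($l{\left(M \right)} = \frac{\left(M^{2} + M^{2}\right) + 13}{M} = \frac{2 M^{2} + 13}{M} = \frac{13 + 2 M^{2}}{M}$)
$w = -31$ ($w = 1 + \left(-5 + 1\right) \left(3 + 5\right) = 1 - 32 = -31$)
$-134 + l{\left(R{\left(0,3 \right)} \right)} w = -134 + \left(2 \left(-40\right) + \frac{13}{-40}\right) \left(-31\right) = -134 + \left(-80 + 13 \left(- \frac{1}{40}\right)\right) \left(-31\right) = -134 + \left(-80 - \frac{13}{40}\right) \left(-31\right) = -134 - - \frac{99603}{40} = -134 + \frac{99603}{40} = \frac{94243}{40}$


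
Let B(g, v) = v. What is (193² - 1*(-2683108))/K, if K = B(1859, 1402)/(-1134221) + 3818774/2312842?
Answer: 3568120848274465637/2164045530285 ≈ 1.6488e+6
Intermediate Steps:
K = 2164045530285/1311636983041 (K = 1402/(-1134221) + 3818774/2312842 = 1402*(-1/1134221) + 3818774*(1/2312842) = -1402/1134221 + 1909387/1156421 = 2164045530285/1311636983041 ≈ 1.6499)
(193² - 1*(-2683108))/K = (193² - 1*(-2683108))/(2164045530285/1311636983041) = (37249 + 2683108)*(1311636983041/2164045530285) = 2720357*(1311636983041/2164045530285) = 3568120848274465637/2164045530285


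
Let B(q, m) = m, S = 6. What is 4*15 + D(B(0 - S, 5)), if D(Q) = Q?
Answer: 65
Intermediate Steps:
4*15 + D(B(0 - S, 5)) = 4*15 + 5 = 60 + 5 = 65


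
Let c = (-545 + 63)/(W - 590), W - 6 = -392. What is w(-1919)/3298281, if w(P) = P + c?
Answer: -312077/536520376 ≈ -0.00058167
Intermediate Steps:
W = -386 (W = 6 - 392 = -386)
c = 241/488 (c = (-545 + 63)/(-386 - 590) = -482/(-976) = -482*(-1/976) = 241/488 ≈ 0.49385)
w(P) = 241/488 + P (w(P) = P + 241/488 = 241/488 + P)
w(-1919)/3298281 = (241/488 - 1919)/3298281 = -936231/488*1/3298281 = -312077/536520376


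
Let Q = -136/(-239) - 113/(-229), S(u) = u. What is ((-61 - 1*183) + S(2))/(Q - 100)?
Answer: 13244902/5414949 ≈ 2.4460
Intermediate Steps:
Q = 58151/54731 (Q = -136*(-1/239) - 113*(-1/229) = 136/239 + 113/229 = 58151/54731 ≈ 1.0625)
((-61 - 1*183) + S(2))/(Q - 100) = ((-61 - 1*183) + 2)/(58151/54731 - 100) = ((-61 - 183) + 2)/(-5414949/54731) = (-244 + 2)*(-54731/5414949) = -242*(-54731/5414949) = 13244902/5414949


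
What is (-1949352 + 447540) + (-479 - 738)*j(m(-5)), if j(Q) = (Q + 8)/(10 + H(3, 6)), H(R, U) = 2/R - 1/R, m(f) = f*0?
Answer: -46585380/31 ≈ -1.5028e+6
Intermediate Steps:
m(f) = 0
H(R, U) = 1/R
j(Q) = 24/31 + 3*Q/31 (j(Q) = (Q + 8)/(10 + 1/3) = (8 + Q)/(10 + 1/3) = (8 + Q)/(31/3) = (8 + Q)*(3/31) = 24/31 + 3*Q/31)
(-1949352 + 447540) + (-479 - 738)*j(m(-5)) = (-1949352 + 447540) + (-479 - 738)*(24/31 + (3/31)*0) = -1501812 - 1217*(24/31 + 0) = -1501812 - 1217*24/31 = -1501812 - 29208/31 = -46585380/31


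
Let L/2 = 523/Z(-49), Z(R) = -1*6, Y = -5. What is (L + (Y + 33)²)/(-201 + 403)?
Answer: 1829/606 ≈ 3.0182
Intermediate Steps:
Z(R) = -6
L = -523/3 (L = 2*(523/(-6)) = 2*(523*(-⅙)) = 2*(-523/6) = -523/3 ≈ -174.33)
(L + (Y + 33)²)/(-201 + 403) = (-523/3 + (-5 + 33)²)/(-201 + 403) = (-523/3 + 28²)/202 = (-523/3 + 784)*(1/202) = (1829/3)*(1/202) = 1829/606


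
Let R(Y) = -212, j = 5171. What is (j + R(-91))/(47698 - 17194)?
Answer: 1653/10168 ≈ 0.16257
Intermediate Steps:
(j + R(-91))/(47698 - 17194) = (5171 - 212)/(47698 - 17194) = 4959/30504 = 4959*(1/30504) = 1653/10168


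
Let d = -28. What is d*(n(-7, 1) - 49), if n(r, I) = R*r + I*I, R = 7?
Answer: 2716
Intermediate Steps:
n(r, I) = I² + 7*r (n(r, I) = 7*r + I*I = 7*r + I² = I² + 7*r)
d*(n(-7, 1) - 49) = -28*((1² + 7*(-7)) - 49) = -28*((1 - 49) - 49) = -28*(-48 - 49) = -28*(-97) = 2716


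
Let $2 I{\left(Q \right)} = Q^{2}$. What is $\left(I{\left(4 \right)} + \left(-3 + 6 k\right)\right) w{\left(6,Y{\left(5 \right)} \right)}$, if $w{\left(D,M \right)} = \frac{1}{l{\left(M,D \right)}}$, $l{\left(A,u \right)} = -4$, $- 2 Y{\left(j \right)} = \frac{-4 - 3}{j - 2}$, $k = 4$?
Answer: $- \frac{29}{4} \approx -7.25$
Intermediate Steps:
$Y{\left(j \right)} = \frac{7}{2 \left(-2 + j\right)}$ ($Y{\left(j \right)} = - \frac{\left(-4 - 3\right) \frac{1}{j - 2}}{2} = - \frac{\left(-7\right) \frac{1}{-2 + j}}{2} = \frac{7}{2 \left(-2 + j\right)}$)
$w{\left(D,M \right)} = - \frac{1}{4}$ ($w{\left(D,M \right)} = \frac{1}{-4} = - \frac{1}{4}$)
$I{\left(Q \right)} = \frac{Q^{2}}{2}$
$\left(I{\left(4 \right)} + \left(-3 + 6 k\right)\right) w{\left(6,Y{\left(5 \right)} \right)} = \left(\frac{4^{2}}{2} + \left(-3 + 6 \cdot 4\right)\right) \left(- \frac{1}{4}\right) = \left(\frac{1}{2} \cdot 16 + \left(-3 + 24\right)\right) \left(- \frac{1}{4}\right) = \left(8 + 21\right) \left(- \frac{1}{4}\right) = 29 \left(- \frac{1}{4}\right) = - \frac{29}{4}$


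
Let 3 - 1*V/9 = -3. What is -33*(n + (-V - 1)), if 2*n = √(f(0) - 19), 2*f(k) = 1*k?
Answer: 1815 - 33*I*√19/2 ≈ 1815.0 - 71.922*I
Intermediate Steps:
f(k) = k/2 (f(k) = (1*k)/2 = k/2)
V = 54 (V = 27 - 9*(-3) = 27 + 27 = 54)
n = I*√19/2 (n = √((½)*0 - 19)/2 = √(0 - 19)/2 = √(-19)/2 = (I*√19)/2 = I*√19/2 ≈ 2.1795*I)
-33*(n + (-V - 1)) = -33*(I*√19/2 + (-1*54 - 1)) = -33*(I*√19/2 + (-54 - 1)) = -33*(I*√19/2 - 55) = -33*(-55 + I*√19/2) = 1815 - 33*I*√19/2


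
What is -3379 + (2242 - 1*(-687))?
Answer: -450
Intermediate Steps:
-3379 + (2242 - 1*(-687)) = -3379 + (2242 + 687) = -3379 + 2929 = -450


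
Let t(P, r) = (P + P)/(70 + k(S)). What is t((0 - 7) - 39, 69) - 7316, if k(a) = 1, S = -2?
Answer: -519528/71 ≈ -7317.3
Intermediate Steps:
t(P, r) = 2*P/71 (t(P, r) = (P + P)/(70 + 1) = (2*P)/71 = (2*P)*(1/71) = 2*P/71)
t((0 - 7) - 39, 69) - 7316 = 2*((0 - 7) - 39)/71 - 7316 = 2*(-7 - 39)/71 - 7316 = (2/71)*(-46) - 7316 = -92/71 - 7316 = -519528/71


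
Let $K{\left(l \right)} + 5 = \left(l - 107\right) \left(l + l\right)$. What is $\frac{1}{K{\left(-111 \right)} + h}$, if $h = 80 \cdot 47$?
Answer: $\frac{1}{52151} \approx 1.9175 \cdot 10^{-5}$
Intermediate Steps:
$h = 3760$
$K{\left(l \right)} = -5 + 2 l \left(-107 + l\right)$ ($K{\left(l \right)} = -5 + \left(l - 107\right) \left(l + l\right) = -5 + \left(-107 + l\right) 2 l = -5 + 2 l \left(-107 + l\right)$)
$\frac{1}{K{\left(-111 \right)} + h} = \frac{1}{\left(-5 - -23754 + 2 \left(-111\right)^{2}\right) + 3760} = \frac{1}{\left(-5 + 23754 + 2 \cdot 12321\right) + 3760} = \frac{1}{\left(-5 + 23754 + 24642\right) + 3760} = \frac{1}{48391 + 3760} = \frac{1}{52151}$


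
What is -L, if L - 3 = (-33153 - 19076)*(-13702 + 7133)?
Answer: -343092304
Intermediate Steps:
L = 343092304 (L = 3 + (-33153 - 19076)*(-13702 + 7133) = 3 - 52229*(-6569) = 3 + 343092301 = 343092304)
-L = -1*343092304 = -343092304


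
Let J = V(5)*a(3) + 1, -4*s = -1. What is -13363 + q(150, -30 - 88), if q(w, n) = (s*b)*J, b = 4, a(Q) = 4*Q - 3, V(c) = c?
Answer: -13317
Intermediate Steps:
s = ¼ (s = -¼*(-1) = ¼ ≈ 0.25000)
a(Q) = -3 + 4*Q
J = 46 (J = 5*(-3 + 4*3) + 1 = 5*(-3 + 12) + 1 = 5*9 + 1 = 45 + 1 = 46)
q(w, n) = 46 (q(w, n) = ((¼)*4)*46 = 1*46 = 46)
-13363 + q(150, -30 - 88) = -13363 + 46 = -13317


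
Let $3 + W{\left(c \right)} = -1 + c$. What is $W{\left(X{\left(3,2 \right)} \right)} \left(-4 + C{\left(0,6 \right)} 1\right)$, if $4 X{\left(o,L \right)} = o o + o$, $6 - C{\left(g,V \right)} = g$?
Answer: $-2$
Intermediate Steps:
$C{\left(g,V \right)} = 6 - g$
$X{\left(o,L \right)} = \frac{o}{4} + \frac{o^{2}}{4}$ ($X{\left(o,L \right)} = \frac{o o + o}{4} = \frac{o^{2} + o}{4} = \frac{o + o^{2}}{4} = \frac{o}{4} + \frac{o^{2}}{4}$)
$W{\left(c \right)} = -4 + c$ ($W{\left(c \right)} = -3 + \left(-1 + c\right) = -4 + c$)
$W{\left(X{\left(3,2 \right)} \right)} \left(-4 + C{\left(0,6 \right)} 1\right) = \left(-4 + \frac{1}{4} \cdot 3 \left(1 + 3\right)\right) \left(-4 + \left(6 - 0\right) 1\right) = \left(-4 + \frac{1}{4} \cdot 3 \cdot 4\right) \left(-4 + \left(6 + 0\right) 1\right) = \left(-4 + 3\right) \left(-4 + 6 \cdot 1\right) = - (-4 + 6) = \left(-1\right) 2 = -2$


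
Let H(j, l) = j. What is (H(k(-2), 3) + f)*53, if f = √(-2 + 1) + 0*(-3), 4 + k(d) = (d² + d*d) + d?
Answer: 106 + 53*I ≈ 106.0 + 53.0*I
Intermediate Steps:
k(d) = -4 + d + 2*d² (k(d) = -4 + ((d² + d*d) + d) = -4 + ((d² + d²) + d) = -4 + (2*d² + d) = -4 + (d + 2*d²) = -4 + d + 2*d²)
f = I (f = √(-1) + 0 = I + 0 = I ≈ 1.0*I)
(H(k(-2), 3) + f)*53 = ((-4 - 2 + 2*(-2)²) + I)*53 = ((-4 - 2 + 2*4) + I)*53 = ((-4 - 2 + 8) + I)*53 = (2 + I)*53 = 106 + 53*I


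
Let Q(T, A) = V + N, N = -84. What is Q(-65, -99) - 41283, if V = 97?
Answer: -41270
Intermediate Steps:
Q(T, A) = 13 (Q(T, A) = 97 - 84 = 13)
Q(-65, -99) - 41283 = 13 - 41283 = -41270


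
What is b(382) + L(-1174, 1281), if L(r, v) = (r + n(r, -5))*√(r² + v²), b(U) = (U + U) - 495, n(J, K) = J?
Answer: 269 - 2348*√3019237 ≈ -4.0796e+6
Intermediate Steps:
b(U) = -495 + 2*U (b(U) = 2*U - 495 = -495 + 2*U)
L(r, v) = 2*r*√(r² + v²) (L(r, v) = (r + r)*√(r² + v²) = (2*r)*√(r² + v²) = 2*r*√(r² + v²))
b(382) + L(-1174, 1281) = (-495 + 2*382) + 2*(-1174)*√((-1174)² + 1281²) = (-495 + 764) + 2*(-1174)*√(1378276 + 1640961) = 269 + 2*(-1174)*√3019237 = 269 - 2348*√3019237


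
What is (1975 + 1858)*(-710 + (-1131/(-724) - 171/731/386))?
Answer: -277366621403717/102144092 ≈ -2.7154e+6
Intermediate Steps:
(1975 + 1858)*(-710 + (-1131/(-724) - 171/731/386)) = 3833*(-710 + (-1131*(-1/724) - 171*1/731*(1/386))) = 3833*(-710 + (1131/724 - 171/731*1/386)) = 3833*(-710 + (1131/724 - 171/282166)) = 3833*(-710 + 159502971/102144092) = 3833*(-72362802349/102144092) = -277366621403717/102144092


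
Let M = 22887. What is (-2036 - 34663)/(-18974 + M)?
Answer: -2823/301 ≈ -9.3787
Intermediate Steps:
(-2036 - 34663)/(-18974 + M) = (-2036 - 34663)/(-18974 + 22887) = -36699/3913 = -36699*1/3913 = -2823/301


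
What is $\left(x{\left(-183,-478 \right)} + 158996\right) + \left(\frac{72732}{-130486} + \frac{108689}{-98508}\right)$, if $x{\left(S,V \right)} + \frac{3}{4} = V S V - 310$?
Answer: $- \frac{133853884096491911}{3213478722} \approx -4.1654 \cdot 10^{7}$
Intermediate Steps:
$x{\left(S,V \right)} = - \frac{1243}{4} + S V^{2}$ ($x{\left(S,V \right)} = - \frac{3}{4} + \left(V S V - 310\right) = - \frac{3}{4} + \left(S V V - 310\right) = - \frac{3}{4} + \left(S V^{2} - 310\right) = - \frac{3}{4} + \left(-310 + S V^{2}\right) = - \frac{1243}{4} + S V^{2}$)
$\left(x{\left(-183,-478 \right)} + 158996\right) + \left(\frac{72732}{-130486} + \frac{108689}{-98508}\right) = \left(\left(- \frac{1243}{4} - 183 \left(-478\right)^{2}\right) + 158996\right) + \left(\frac{72732}{-130486} + \frac{108689}{-98508}\right) = \left(\left(- \frac{1243}{4} - 41812572\right) + 158996\right) + \left(72732 \left(- \frac{1}{130486}\right) + 108689 \left(- \frac{1}{98508}\right)\right) = \left(\left(- \frac{1243}{4} - 41812572\right) + 158996\right) - \frac{10673538355}{6426957444} = \left(- \frac{167251531}{4} + 158996\right) - \frac{10673538355}{6426957444} = - \frac{166615547}{4} - \frac{10673538355}{6426957444} = - \frac{133853884096491911}{3213478722}$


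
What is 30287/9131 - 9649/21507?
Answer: 563277490/196380417 ≈ 2.8683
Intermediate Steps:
30287/9131 - 9649/21507 = 563277490/196380417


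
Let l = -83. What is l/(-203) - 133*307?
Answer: -8288610/203 ≈ -40831.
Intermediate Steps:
l/(-203) - 133*307 = -83/(-203) - 133*307 = -83*(-1/203) - 40831 = 83/203 - 40831 = -8288610/203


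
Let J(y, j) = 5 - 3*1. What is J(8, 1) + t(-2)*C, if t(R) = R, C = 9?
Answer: -16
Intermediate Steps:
J(y, j) = 2 (J(y, j) = 5 - 3 = 2)
J(8, 1) + t(-2)*C = 2 - 2*9 = 2 - 18 = -16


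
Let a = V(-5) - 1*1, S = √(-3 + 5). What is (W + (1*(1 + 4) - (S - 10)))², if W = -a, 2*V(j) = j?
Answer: 1377/4 - 37*√2 ≈ 291.92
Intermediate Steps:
S = √2 ≈ 1.4142
V(j) = j/2
a = -7/2 (a = (½)*(-5) - 1*1 = -5/2 - 1 = -7/2 ≈ -3.5000)
W = 7/2 (W = -1*(-7/2) = 7/2 ≈ 3.5000)
(W + (1*(1 + 4) - (S - 10)))² = (7/2 + (1*(1 + 4) - (√2 - 10)))² = (7/2 + (1*5 - (-10 + √2)))² = (7/2 + (5 + (10 - √2)))² = (7/2 + (15 - √2))² = (37/2 - √2)²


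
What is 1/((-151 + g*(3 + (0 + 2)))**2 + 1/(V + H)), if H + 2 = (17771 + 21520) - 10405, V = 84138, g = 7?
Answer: 113022/1520824033 ≈ 7.4316e-5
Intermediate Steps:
H = 28884 (H = -2 + ((17771 + 21520) - 10405) = -2 + (39291 - 10405) = -2 + 28886 = 28884)
1/((-151 + g*(3 + (0 + 2)))**2 + 1/(V + H)) = 1/((-151 + 7*(3 + (0 + 2)))**2 + 1/(84138 + 28884)) = 1/((-151 + 7*(3 + 2))**2 + 1/113022) = 1/((-151 + 7*5)**2 + 1/113022) = 1/((-151 + 35)**2 + 1/113022) = 1/((-116)**2 + 1/113022) = 1/(13456 + 1/113022) = 1/(1520824033/113022) = 113022/1520824033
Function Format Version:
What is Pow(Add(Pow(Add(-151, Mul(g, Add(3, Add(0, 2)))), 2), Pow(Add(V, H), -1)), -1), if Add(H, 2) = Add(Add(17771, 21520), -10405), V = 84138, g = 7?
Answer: Rational(113022, 1520824033) ≈ 7.4316e-5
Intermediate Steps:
H = 28884 (H = Add(-2, Add(Add(17771, 21520), -10405)) = Add(-2, Add(39291, -10405)) = Add(-2, 28886) = 28884)
Pow(Add(Pow(Add(-151, Mul(g, Add(3, Add(0, 2)))), 2), Pow(Add(V, H), -1)), -1) = Pow(Add(Pow(Add(-151, Mul(7, Add(3, Add(0, 2)))), 2), Pow(Add(84138, 28884), -1)), -1) = Pow(Add(Pow(Add(-151, Mul(7, Add(3, 2))), 2), Pow(113022, -1)), -1) = Pow(Add(Pow(Add(-151, Mul(7, 5)), 2), Rational(1, 113022)), -1) = Pow(Add(Pow(Add(-151, 35), 2), Rational(1, 113022)), -1) = Pow(Add(Pow(-116, 2), Rational(1, 113022)), -1) = Pow(Add(13456, Rational(1, 113022)), -1) = Pow(Rational(1520824033, 113022), -1) = Rational(113022, 1520824033)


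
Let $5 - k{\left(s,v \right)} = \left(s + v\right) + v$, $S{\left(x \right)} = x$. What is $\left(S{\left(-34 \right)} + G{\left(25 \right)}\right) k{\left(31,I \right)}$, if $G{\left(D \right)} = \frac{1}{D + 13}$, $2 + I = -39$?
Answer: $- \frac{36148}{19} \approx -1902.5$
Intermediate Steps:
$I = -41$ ($I = -2 - 39 = -41$)
$k{\left(s,v \right)} = 5 - s - 2 v$ ($k{\left(s,v \right)} = 5 - \left(\left(s + v\right) + v\right) = 5 - \left(s + 2 v\right) = 5 - s - 2 v$)
$G{\left(D \right)} = \frac{1}{13 + D}$
$\left(S{\left(-34 \right)} + G{\left(25 \right)}\right) k{\left(31,I \right)} = \left(-34 + \frac{1}{13 + 25}\right) \left(5 - 31 - -82\right) = \left(-34 + \frac{1}{38}\right) \left(5 - 31 + 82\right) = \left(-34 + \frac{1}{38}\right) 56 = \left(- \frac{1291}{38}\right) 56 = - \frac{36148}{19}$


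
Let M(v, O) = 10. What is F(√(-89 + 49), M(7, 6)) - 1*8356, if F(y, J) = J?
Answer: -8346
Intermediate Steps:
F(√(-89 + 49), M(7, 6)) - 1*8356 = 10 - 1*8356 = 10 - 8356 = -8346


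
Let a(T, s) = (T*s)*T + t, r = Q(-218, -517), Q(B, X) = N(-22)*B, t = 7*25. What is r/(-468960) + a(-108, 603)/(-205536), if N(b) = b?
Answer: -34369243031/1004043360 ≈ -34.231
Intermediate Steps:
t = 175
Q(B, X) = -22*B
r = 4796 (r = -22*(-218) = 4796)
a(T, s) = 175 + s*T² (a(T, s) = (T*s)*T + 175 = s*T² + 175 = 175 + s*T²)
r/(-468960) + a(-108, 603)/(-205536) = 4796/(-468960) + (175 + 603*(-108)²)/(-205536) = 4796*(-1/468960) + (175 + 603*11664)*(-1/205536) = -1199/117240 + (175 + 7033392)*(-1/205536) = -1199/117240 + 7033567*(-1/205536) = -1199/117240 - 7033567/205536 = -34369243031/1004043360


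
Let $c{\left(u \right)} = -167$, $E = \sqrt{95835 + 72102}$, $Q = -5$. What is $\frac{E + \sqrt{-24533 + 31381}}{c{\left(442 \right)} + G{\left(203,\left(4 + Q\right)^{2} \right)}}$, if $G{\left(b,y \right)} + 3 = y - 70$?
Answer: $- \frac{8 \sqrt{107}}{239} - \frac{\sqrt{167937}}{239} \approx -2.0609$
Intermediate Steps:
$E = \sqrt{167937} \approx 409.8$
$G{\left(b,y \right)} = -73 + y$ ($G{\left(b,y \right)} = -3 + \left(y - 70\right) = -3 + \left(-70 + y\right) = -73 + y$)
$\frac{E + \sqrt{-24533 + 31381}}{c{\left(442 \right)} + G{\left(203,\left(4 + Q\right)^{2} \right)}} = \frac{\sqrt{167937} + \sqrt{-24533 + 31381}}{-167 - \left(73 - \left(4 - 5\right)^{2}\right)} = \frac{\sqrt{167937} + \sqrt{6848}}{-167 - \left(73 - \left(-1\right)^{2}\right)} = \frac{\sqrt{167937} + 8 \sqrt{107}}{-167 + \left(-73 + 1\right)} = \frac{\sqrt{167937} + 8 \sqrt{107}}{-167 - 72} = \frac{\sqrt{167937} + 8 \sqrt{107}}{-239} = \left(\sqrt{167937} + 8 \sqrt{107}\right) \left(- \frac{1}{239}\right) = - \frac{8 \sqrt{107}}{239} - \frac{\sqrt{167937}}{239}$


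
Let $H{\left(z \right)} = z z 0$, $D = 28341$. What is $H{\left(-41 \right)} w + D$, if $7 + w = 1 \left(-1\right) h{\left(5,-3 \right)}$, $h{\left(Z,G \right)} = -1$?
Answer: $28341$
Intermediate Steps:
$w = -6$ ($w = -7 + 1 \left(-1\right) \left(-1\right) = -7 - -1 = -7 + 1 = -6$)
$H{\left(z \right)} = 0$ ($H{\left(z \right)} = z^{2} \cdot 0 = 0$)
$H{\left(-41 \right)} w + D = 0 \left(-6\right) + 28341 = 0 + 28341 = 28341$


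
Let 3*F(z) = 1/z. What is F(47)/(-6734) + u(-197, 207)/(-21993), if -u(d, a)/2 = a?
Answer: 131022841/6960740514 ≈ 0.018823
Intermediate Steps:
F(z) = 1/(3*z)
u(d, a) = -2*a
F(47)/(-6734) + u(-197, 207)/(-21993) = ((⅓)/47)/(-6734) - 2*207/(-21993) = ((⅓)*(1/47))*(-1/6734) - 414*(-1/21993) = (1/141)*(-1/6734) + 138/7331 = -1/949494 + 138/7331 = 131022841/6960740514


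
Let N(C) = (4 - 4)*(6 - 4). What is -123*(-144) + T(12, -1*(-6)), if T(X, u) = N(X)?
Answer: 17712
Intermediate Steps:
N(C) = 0 (N(C) = 0*2 = 0)
T(X, u) = 0
-123*(-144) + T(12, -1*(-6)) = -123*(-144) + 0 = 17712 + 0 = 17712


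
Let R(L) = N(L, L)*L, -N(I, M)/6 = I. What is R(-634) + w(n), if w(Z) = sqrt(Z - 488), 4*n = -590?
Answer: -2411736 + I*sqrt(2542)/2 ≈ -2.4117e+6 + 25.209*I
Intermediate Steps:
n = -295/2 (n = (1/4)*(-590) = -295/2 ≈ -147.50)
N(I, M) = -6*I
w(Z) = sqrt(-488 + Z)
R(L) = -6*L**2 (R(L) = (-6*L)*L = -6*L**2)
R(-634) + w(n) = -6*(-634)**2 + sqrt(-488 - 295/2) = -6*401956 + sqrt(-1271/2) = -2411736 + I*sqrt(2542)/2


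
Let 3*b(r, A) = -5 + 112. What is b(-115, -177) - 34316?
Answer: -102841/3 ≈ -34280.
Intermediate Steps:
b(r, A) = 107/3 (b(r, A) = (-5 + 112)/3 = (⅓)*107 = 107/3)
b(-115, -177) - 34316 = 107/3 - 34316 = -102841/3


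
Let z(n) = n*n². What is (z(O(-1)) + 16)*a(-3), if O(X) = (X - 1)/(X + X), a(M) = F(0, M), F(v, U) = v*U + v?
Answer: 0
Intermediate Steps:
F(v, U) = v + U*v (F(v, U) = U*v + v = v + U*v)
a(M) = 0 (a(M) = 0*(1 + M) = 0)
O(X) = (-1 + X)/(2*X) (O(X) = (-1 + X)/((2*X)) = (-1 + X)*(1/(2*X)) = (-1 + X)/(2*X))
z(n) = n³
(z(O(-1)) + 16)*a(-3) = (((½)*(-1 - 1)/(-1))³ + 16)*0 = (((½)*(-1)*(-2))³ + 16)*0 = (1³ + 16)*0 = (1 + 16)*0 = 17*0 = 0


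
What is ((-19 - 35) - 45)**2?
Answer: 9801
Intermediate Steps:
((-19 - 35) - 45)**2 = (-54 - 45)**2 = (-99)**2 = 9801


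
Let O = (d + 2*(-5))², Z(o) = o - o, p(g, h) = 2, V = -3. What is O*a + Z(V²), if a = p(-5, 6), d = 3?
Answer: 98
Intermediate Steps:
a = 2
Z(o) = 0
O = 49 (O = (3 + 2*(-5))² = (3 - 10)² = (-7)² = 49)
O*a + Z(V²) = 49*2 + 0 = 98 + 0 = 98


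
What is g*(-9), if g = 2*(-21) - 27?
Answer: 621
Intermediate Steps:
g = -69 (g = -42 - 27 = -69)
g*(-9) = -69*(-9) = 621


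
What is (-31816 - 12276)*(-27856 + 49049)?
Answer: -934441756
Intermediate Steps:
(-31816 - 12276)*(-27856 + 49049) = -44092*21193 = -934441756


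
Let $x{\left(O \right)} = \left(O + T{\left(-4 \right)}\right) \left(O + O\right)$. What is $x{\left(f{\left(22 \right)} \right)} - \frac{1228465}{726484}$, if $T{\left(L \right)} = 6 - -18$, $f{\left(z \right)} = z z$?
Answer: $\frac{357242919631}{726484} \approx 4.9174 \cdot 10^{5}$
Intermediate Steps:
$f{\left(z \right)} = z^{2}$
$T{\left(L \right)} = 24$ ($T{\left(L \right)} = 6 + 18 = 24$)
$x{\left(O \right)} = 2 O \left(24 + O\right)$ ($x{\left(O \right)} = \left(O + 24\right) \left(O + O\right) = \left(24 + O\right) 2 O = 2 O \left(24 + O\right)$)
$x{\left(f{\left(22 \right)} \right)} - \frac{1228465}{726484} = 2 \cdot 22^{2} \left(24 + 22^{2}\right) - \frac{1228465}{726484} = 2 \cdot 484 \left(24 + 484\right) - 1228465 \cdot \frac{1}{726484} = 2 \cdot 484 \cdot 508 - \frac{1228465}{726484} = 491744 - \frac{1228465}{726484} = \frac{357242919631}{726484}$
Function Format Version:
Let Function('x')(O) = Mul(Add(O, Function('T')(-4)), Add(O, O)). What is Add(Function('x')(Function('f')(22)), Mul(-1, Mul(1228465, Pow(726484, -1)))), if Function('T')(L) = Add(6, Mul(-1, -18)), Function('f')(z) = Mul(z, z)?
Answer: Rational(357242919631, 726484) ≈ 4.9174e+5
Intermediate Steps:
Function('f')(z) = Pow(z, 2)
Function('T')(L) = 24 (Function('T')(L) = Add(6, 18) = 24)
Function('x')(O) = Mul(2, O, Add(24, O)) (Function('x')(O) = Mul(Add(O, 24), Add(O, O)) = Mul(Add(24, O), Mul(2, O)) = Mul(2, O, Add(24, O)))
Add(Function('x')(Function('f')(22)), Mul(-1, Mul(1228465, Pow(726484, -1)))) = Add(Mul(2, Pow(22, 2), Add(24, Pow(22, 2))), Mul(-1, Mul(1228465, Pow(726484, -1)))) = Add(Mul(2, 484, Add(24, 484)), Mul(-1, Mul(1228465, Rational(1, 726484)))) = Add(Mul(2, 484, 508), Mul(-1, Rational(1228465, 726484))) = Add(491744, Rational(-1228465, 726484)) = Rational(357242919631, 726484)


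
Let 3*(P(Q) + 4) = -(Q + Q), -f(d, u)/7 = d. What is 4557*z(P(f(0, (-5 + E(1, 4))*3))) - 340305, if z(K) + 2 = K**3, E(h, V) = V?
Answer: -641067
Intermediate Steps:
f(d, u) = -7*d
P(Q) = -4 - 2*Q/3 (P(Q) = -4 + (-(Q + Q))/3 = -4 + (-2*Q)/3 = -4 - 2*Q/3)
z(K) = -2 + K**3
4557*z(P(f(0, (-5 + E(1, 4))*3))) - 340305 = 4557*(-2 + (-4 - (-14)*0/3)**3) - 340305 = 4557*(-2 + (-4 - 2/3*0)**3) - 340305 = 4557*(-2 + (-4 + 0)**3) - 340305 = 4557*(-2 + (-4)**3) - 340305 = 4557*(-2 - 64) - 340305 = 4557*(-66) - 340305 = -300762 - 340305 = -641067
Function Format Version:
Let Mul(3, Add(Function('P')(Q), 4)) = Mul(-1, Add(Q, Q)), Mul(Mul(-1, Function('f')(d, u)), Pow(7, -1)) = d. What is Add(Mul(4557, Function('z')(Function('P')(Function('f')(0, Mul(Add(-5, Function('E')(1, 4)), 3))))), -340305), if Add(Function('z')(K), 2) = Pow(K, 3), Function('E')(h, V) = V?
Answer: -641067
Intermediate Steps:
Function('f')(d, u) = Mul(-7, d)
Function('P')(Q) = Add(-4, Mul(Rational(-2, 3), Q)) (Function('P')(Q) = Add(-4, Mul(Rational(1, 3), Mul(-1, Add(Q, Q)))) = Add(-4, Mul(Rational(1, 3), Mul(-1, Mul(2, Q)))) = Add(-4, Mul(Rational(1, 3), Mul(-2, Q))) = Add(-4, Mul(Rational(-2, 3), Q)))
Function('z')(K) = Add(-2, Pow(K, 3))
Add(Mul(4557, Function('z')(Function('P')(Function('f')(0, Mul(Add(-5, Function('E')(1, 4)), 3))))), -340305) = Add(Mul(4557, Add(-2, Pow(Add(-4, Mul(Rational(-2, 3), Mul(-7, 0))), 3))), -340305) = Add(Mul(4557, Add(-2, Pow(Add(-4, Mul(Rational(-2, 3), 0)), 3))), -340305) = Add(Mul(4557, Add(-2, Pow(Add(-4, 0), 3))), -340305) = Add(Mul(4557, Add(-2, Pow(-4, 3))), -340305) = Add(Mul(4557, Add(-2, -64)), -340305) = Add(Mul(4557, -66), -340305) = Add(-300762, -340305) = -641067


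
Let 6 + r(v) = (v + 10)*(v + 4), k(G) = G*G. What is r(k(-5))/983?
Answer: 1009/983 ≈ 1.0264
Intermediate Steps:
k(G) = G**2
r(v) = -6 + (4 + v)*(10 + v) (r(v) = -6 + (v + 10)*(v + 4) = -6 + (10 + v)*(4 + v) = -6 + (4 + v)*(10 + v))
r(k(-5))/983 = (34 + ((-5)**2)**2 + 14*(-5)**2)/983 = (34 + 25**2 + 14*25)*(1/983) = (34 + 625 + 350)*(1/983) = 1009*(1/983) = 1009/983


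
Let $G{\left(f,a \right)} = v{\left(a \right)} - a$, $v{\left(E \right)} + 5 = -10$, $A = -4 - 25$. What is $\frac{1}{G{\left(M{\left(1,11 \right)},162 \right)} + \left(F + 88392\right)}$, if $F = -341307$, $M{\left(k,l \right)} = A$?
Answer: $- \frac{1}{253092} \approx -3.9511 \cdot 10^{-6}$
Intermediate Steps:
$A = -29$ ($A = -4 - 25 = -29$)
$M{\left(k,l \right)} = -29$
$v{\left(E \right)} = -15$ ($v{\left(E \right)} = -5 - 10 = -15$)
$G{\left(f,a \right)} = -15 - a$
$\frac{1}{G{\left(M{\left(1,11 \right)},162 \right)} + \left(F + 88392\right)} = \frac{1}{\left(-15 - 162\right) + \left(-341307 + 88392\right)} = \frac{1}{\left(-15 - 162\right) - 252915} = \frac{1}{-177 - 252915} = \frac{1}{-253092} = - \frac{1}{253092}$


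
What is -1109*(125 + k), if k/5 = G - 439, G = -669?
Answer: 6005235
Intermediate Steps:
k = -5540 (k = 5*(-669 - 439) = 5*(-1108) = -5540)
-1109*(125 + k) = -1109*(125 - 5540) = -1109*(-5415) = 6005235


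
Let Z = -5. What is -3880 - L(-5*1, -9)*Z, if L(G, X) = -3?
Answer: -3895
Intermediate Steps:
-3880 - L(-5*1, -9)*Z = -3880 - (-3)*(-5) = -3880 - 1*15 = -3880 - 15 = -3895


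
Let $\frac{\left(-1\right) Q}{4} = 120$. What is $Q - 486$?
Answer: $-966$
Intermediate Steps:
$Q = -480$ ($Q = \left(-4\right) 120 = -480$)
$Q - 486 = -480 - 486 = -966$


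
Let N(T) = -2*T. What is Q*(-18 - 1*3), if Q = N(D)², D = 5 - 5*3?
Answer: -8400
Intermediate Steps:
D = -10 (D = 5 - 15 = -10)
Q = 400 (Q = (-2*(-10))² = 20² = 400)
Q*(-18 - 1*3) = 400*(-18 - 1*3) = 400*(-18 - 3) = 400*(-21) = -8400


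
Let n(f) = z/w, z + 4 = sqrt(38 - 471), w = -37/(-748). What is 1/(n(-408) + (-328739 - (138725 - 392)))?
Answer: -39970767/18672473456473 - 6919*I*sqrt(433)/74689893825892 ≈ -2.1406e-6 - 1.9276e-9*I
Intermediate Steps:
w = 37/748 (w = -37*(-1/748) = 37/748 ≈ 0.049465)
z = -4 + I*sqrt(433) (z = -4 + sqrt(38 - 471) = -4 + sqrt(-433) = -4 + I*sqrt(433) ≈ -4.0 + 20.809*I)
n(f) = -2992/37 + 748*I*sqrt(433)/37 (n(f) = (-4 + I*sqrt(433))/(37/748) = (-4 + I*sqrt(433))*(748/37) = -2992/37 + 748*I*sqrt(433)/37)
1/(n(-408) + (-328739 - (138725 - 392))) = 1/((-2992/37 + 748*I*sqrt(433)/37) + (-328739 - (138725 - 392))) = 1/((-2992/37 + 748*I*sqrt(433)/37) + (-328739 - 1*138333)) = 1/((-2992/37 + 748*I*sqrt(433)/37) + (-328739 - 138333)) = 1/((-2992/37 + 748*I*sqrt(433)/37) - 467072) = 1/(-17284656/37 + 748*I*sqrt(433)/37)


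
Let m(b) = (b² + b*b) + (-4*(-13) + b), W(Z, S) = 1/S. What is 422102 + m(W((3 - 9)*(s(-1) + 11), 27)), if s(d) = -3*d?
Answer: 307750295/729 ≈ 4.2215e+5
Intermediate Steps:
m(b) = 52 + b + 2*b² (m(b) = (b² + b²) + (52 + b) = 2*b² + (52 + b) = 52 + b + 2*b²)
422102 + m(W((3 - 9)*(s(-1) + 11), 27)) = 422102 + (52 + 1/27 + 2*(1/27)²) = 422102 + (52 + 1/27 + 2*(1/729)) = 422102 + (52 + 1/27 + 2/729) = 422102 + 37937/729 = 307750295/729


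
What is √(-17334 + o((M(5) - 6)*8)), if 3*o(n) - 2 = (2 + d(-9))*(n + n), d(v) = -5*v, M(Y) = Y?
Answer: 4*I*√1099 ≈ 132.6*I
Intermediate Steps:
o(n) = ⅔ + 94*n/3 (o(n) = ⅔ + ((2 - 5*(-9))*(n + n))/3 = ⅔ + ((2 + 45)*(2*n))/3 = ⅔ + (47*(2*n))/3 = ⅔ + (94*n)/3 = ⅔ + 94*n/3)
√(-17334 + o((M(5) - 6)*8)) = √(-17334 + (⅔ + 94*((5 - 6)*8)/3)) = √(-17334 + (⅔ + 94*(-1*8)/3)) = √(-17334 + (⅔ + (94/3)*(-8))) = √(-17334 + (⅔ - 752/3)) = √(-17334 - 250) = √(-17584) = 4*I*√1099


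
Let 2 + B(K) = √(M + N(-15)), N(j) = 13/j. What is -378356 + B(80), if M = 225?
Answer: -378358 + 41*√30/15 ≈ -3.7834e+5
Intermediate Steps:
B(K) = -2 + 41*√30/15 (B(K) = -2 + √(225 + 13/(-15)) = -2 + √(225 + 13*(-1/15)) = -2 + √(225 - 13/15) = -2 + √(3362/15) = -2 + 41*√30/15)
-378356 + B(80) = -378356 + (-2 + 41*√30/15) = -378358 + 41*√30/15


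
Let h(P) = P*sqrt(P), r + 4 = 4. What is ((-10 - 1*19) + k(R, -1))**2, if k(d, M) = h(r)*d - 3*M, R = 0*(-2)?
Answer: 676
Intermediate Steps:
r = 0 (r = -4 + 4 = 0)
h(P) = P**(3/2)
R = 0
k(d, M) = -3*M (k(d, M) = 0**(3/2)*d - 3*M = 0*d - 3*M = 0 - 3*M = -3*M)
((-10 - 1*19) + k(R, -1))**2 = ((-10 - 1*19) - 3*(-1))**2 = ((-10 - 19) + 3)**2 = (-29 + 3)**2 = (-26)**2 = 676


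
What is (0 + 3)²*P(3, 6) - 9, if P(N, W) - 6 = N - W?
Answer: 18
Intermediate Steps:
P(N, W) = 6 + N - W (P(N, W) = 6 + (N - W) = 6 + N - W)
(0 + 3)²*P(3, 6) - 9 = (0 + 3)²*(6 + 3 - 1*6) - 9 = 3²*(6 + 3 - 6) - 9 = 9*3 - 9 = 27 - 9 = 18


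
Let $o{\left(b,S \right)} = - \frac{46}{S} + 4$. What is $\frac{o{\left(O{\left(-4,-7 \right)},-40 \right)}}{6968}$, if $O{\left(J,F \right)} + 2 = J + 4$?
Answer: $\frac{103}{139360} \approx 0.00073909$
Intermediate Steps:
$O{\left(J,F \right)} = 2 + J$ ($O{\left(J,F \right)} = -2 + \left(J + 4\right) = -2 + \left(4 + J\right) = 2 + J$)
$o{\left(b,S \right)} = 4 - \frac{46}{S}$
$\frac{o{\left(O{\left(-4,-7 \right)},-40 \right)}}{6968} = \frac{4 - \frac{46}{-40}}{6968} = \left(4 - - \frac{23}{20}\right) \frac{1}{6968} = \left(4 + \frac{23}{20}\right) \frac{1}{6968} = \frac{103}{20} \cdot \frac{1}{6968} = \frac{103}{139360}$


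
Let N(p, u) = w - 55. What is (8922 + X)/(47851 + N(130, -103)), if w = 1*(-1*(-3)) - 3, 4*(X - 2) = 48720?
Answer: 5276/11949 ≈ 0.44154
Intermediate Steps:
X = 12182 (X = 2 + (1/4)*48720 = 2 + 12180 = 12182)
w = 0 (w = 1*3 - 3 = 3 - 3 = 0)
N(p, u) = -55 (N(p, u) = 0 - 55 = -55)
(8922 + X)/(47851 + N(130, -103)) = (8922 + 12182)/(47851 - 55) = 21104/47796 = 21104*(1/47796) = 5276/11949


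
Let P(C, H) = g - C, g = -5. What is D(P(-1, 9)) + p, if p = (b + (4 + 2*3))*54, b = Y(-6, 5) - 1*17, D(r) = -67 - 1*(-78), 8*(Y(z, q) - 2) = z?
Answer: -599/2 ≈ -299.50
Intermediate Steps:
P(C, H) = -5 - C
Y(z, q) = 2 + z/8
D(r) = 11 (D(r) = -67 + 78 = 11)
b = -63/4 (b = (2 + (⅛)*(-6)) - 1*17 = (2 - ¾) - 17 = 5/4 - 17 = -63/4 ≈ -15.750)
p = -621/2 (p = (-63/4 + (4 + 2*3))*54 = (-63/4 + (4 + 6))*54 = (-63/4 + 10)*54 = -23/4*54 = -621/2 ≈ -310.50)
D(P(-1, 9)) + p = 11 - 621/2 = -599/2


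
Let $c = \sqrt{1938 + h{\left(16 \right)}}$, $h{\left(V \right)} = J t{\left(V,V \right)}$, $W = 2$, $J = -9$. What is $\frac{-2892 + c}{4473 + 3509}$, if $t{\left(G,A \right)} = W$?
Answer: $- \frac{1446}{3991} + \frac{4 \sqrt{30}}{3991} \approx -0.35683$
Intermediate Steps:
$t{\left(G,A \right)} = 2$
$h{\left(V \right)} = -18$ ($h{\left(V \right)} = \left(-9\right) 2 = -18$)
$c = 8 \sqrt{30}$ ($c = \sqrt{1938 - 18} = \sqrt{1920} = 8 \sqrt{30} \approx 43.818$)
$\frac{-2892 + c}{4473 + 3509} = \frac{-2892 + 8 \sqrt{30}}{4473 + 3509} = \frac{-2892 + 8 \sqrt{30}}{7982} = \left(-2892 + 8 \sqrt{30}\right) \frac{1}{7982} = - \frac{1446}{3991} + \frac{4 \sqrt{30}}{3991}$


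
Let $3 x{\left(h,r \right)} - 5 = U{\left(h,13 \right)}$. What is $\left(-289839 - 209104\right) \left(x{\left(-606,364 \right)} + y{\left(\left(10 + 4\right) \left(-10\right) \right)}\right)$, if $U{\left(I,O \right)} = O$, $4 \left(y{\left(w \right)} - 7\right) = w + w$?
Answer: $28439751$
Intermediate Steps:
$y{\left(w \right)} = 7 + \frac{w}{2}$ ($y{\left(w \right)} = 7 + \frac{w + w}{4} = 7 + \frac{2 w}{4} = 7 + \frac{w}{2}$)
$x{\left(h,r \right)} = 6$ ($x{\left(h,r \right)} = \frac{5}{3} + \frac{1}{3} \cdot 13 = \frac{5}{3} + \frac{13}{3} = 6$)
$\left(-289839 - 209104\right) \left(x{\left(-606,364 \right)} + y{\left(\left(10 + 4\right) \left(-10\right) \right)}\right) = \left(-289839 - 209104\right) \left(6 + \left(7 + \frac{\left(10 + 4\right) \left(-10\right)}{2}\right)\right) = - 498943 \left(6 + \left(7 + \frac{14 \left(-10\right)}{2}\right)\right) = - 498943 \left(6 + \left(7 + \frac{1}{2} \left(-140\right)\right)\right) = - 498943 \left(6 + \left(7 - 70\right)\right) = - 498943 \left(6 - 63\right) = \left(-498943\right) \left(-57\right) = 28439751$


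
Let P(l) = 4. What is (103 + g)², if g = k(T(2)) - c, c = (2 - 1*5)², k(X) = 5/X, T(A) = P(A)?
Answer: 145161/16 ≈ 9072.6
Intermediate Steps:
T(A) = 4
c = 9 (c = (2 - 5)² = (-3)² = 9)
g = -31/4 (g = 5/4 - 1*9 = 5*(¼) - 9 = 5/4 - 9 = -31/4 ≈ -7.7500)
(103 + g)² = (103 - 31/4)² = (381/4)² = 145161/16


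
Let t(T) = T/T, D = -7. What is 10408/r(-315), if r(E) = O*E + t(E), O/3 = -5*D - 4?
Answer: -5204/14647 ≈ -0.35529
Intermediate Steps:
t(T) = 1
O = 93 (O = 3*(-5*(-7) - 4) = 3*(35 - 4) = 3*31 = 93)
r(E) = 1 + 93*E (r(E) = 93*E + 1 = 1 + 93*E)
10408/r(-315) = 10408/(1 + 93*(-315)) = 10408/(1 - 29295) = 10408/(-29294) = 10408*(-1/29294) = -5204/14647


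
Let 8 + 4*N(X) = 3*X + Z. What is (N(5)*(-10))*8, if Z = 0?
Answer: -140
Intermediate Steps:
N(X) = -2 + 3*X/4 (N(X) = -2 + (3*X + 0)/4 = -2 + (3*X)/4 = -2 + 3*X/4)
(N(5)*(-10))*8 = ((-2 + (¾)*5)*(-10))*8 = ((-2 + 15/4)*(-10))*8 = ((7/4)*(-10))*8 = -35/2*8 = -140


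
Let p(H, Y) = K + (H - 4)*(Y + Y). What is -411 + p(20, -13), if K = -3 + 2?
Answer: -828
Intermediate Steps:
K = -1
p(H, Y) = -1 + 2*Y*(-4 + H) (p(H, Y) = -1 + (H - 4)*(Y + Y) = -1 + (-4 + H)*(2*Y) = -1 + 2*Y*(-4 + H))
-411 + p(20, -13) = -411 + (-1 - 8*(-13) + 2*20*(-13)) = -411 + (-1 + 104 - 520) = -411 - 417 = -828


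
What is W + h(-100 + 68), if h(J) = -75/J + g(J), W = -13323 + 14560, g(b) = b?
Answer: 38635/32 ≈ 1207.3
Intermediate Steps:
W = 1237
h(J) = J - 75/J (h(J) = -75/J + J = J - 75/J)
W + h(-100 + 68) = 1237 + ((-100 + 68) - 75/(-100 + 68)) = 1237 + (-32 - 75/(-32)) = 1237 + (-32 - 75*(-1/32)) = 1237 + (-32 + 75/32) = 1237 - 949/32 = 38635/32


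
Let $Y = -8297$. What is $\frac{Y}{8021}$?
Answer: $- \frac{8297}{8021} \approx -1.0344$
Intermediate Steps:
$\frac{Y}{8021} = - \frac{8297}{8021}$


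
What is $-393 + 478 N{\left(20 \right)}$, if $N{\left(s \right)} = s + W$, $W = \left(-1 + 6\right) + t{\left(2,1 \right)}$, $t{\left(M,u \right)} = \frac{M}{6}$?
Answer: $\frac{35149}{3} \approx 11716.0$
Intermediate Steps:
$t{\left(M,u \right)} = \frac{M}{6}$ ($t{\left(M,u \right)} = M \frac{1}{6} = \frac{M}{6}$)
$W = \frac{16}{3}$ ($W = \left(-1 + 6\right) + \frac{1}{6} \cdot 2 = 5 + \frac{1}{3} = \frac{16}{3} \approx 5.3333$)
$N{\left(s \right)} = \frac{16}{3} + s$ ($N{\left(s \right)} = s + \frac{16}{3} = \frac{16}{3} + s$)
$-393 + 478 N{\left(20 \right)} = -393 + 478 \left(\frac{16}{3} + 20\right) = -393 + 478 \cdot \frac{76}{3} = -393 + \frac{36328}{3} = \frac{35149}{3}$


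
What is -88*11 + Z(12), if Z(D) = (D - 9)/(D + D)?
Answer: -7743/8 ≈ -967.88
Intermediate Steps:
Z(D) = (-9 + D)/(2*D) (Z(D) = (-9 + D)/((2*D)) = (-9 + D)*(1/(2*D)) = (-9 + D)/(2*D))
-88*11 + Z(12) = -88*11 + (1/2)*(-9 + 12)/12 = -968 + (1/2)*(1/12)*3 = -968 + 1/8 = -7743/8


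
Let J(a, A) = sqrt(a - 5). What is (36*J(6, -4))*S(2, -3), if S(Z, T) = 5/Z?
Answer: 90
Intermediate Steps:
J(a, A) = sqrt(-5 + a)
(36*J(6, -4))*S(2, -3) = (36*sqrt(-5 + 6))*(5/2) = (36*sqrt(1))*(5*(1/2)) = (36*1)*(5/2) = 36*(5/2) = 90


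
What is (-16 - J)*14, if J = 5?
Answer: -294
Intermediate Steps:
(-16 - J)*14 = (-16 - 1*5)*14 = (-16 - 5)*14 = -21*14 = -294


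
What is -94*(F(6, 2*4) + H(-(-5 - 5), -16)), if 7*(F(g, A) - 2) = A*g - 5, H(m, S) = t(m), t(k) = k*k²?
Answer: -663358/7 ≈ -94765.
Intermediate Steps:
t(k) = k³
H(m, S) = m³
F(g, A) = 9/7 + A*g/7 (F(g, A) = 2 + (A*g - 5)/7 = 2 + (-5 + A*g)/7 = 2 + (-5/7 + A*g/7) = 9/7 + A*g/7)
-94*(F(6, 2*4) + H(-(-5 - 5), -16)) = -94*((9/7 + (⅐)*(2*4)*6) + (-(-5 - 5))³) = -94*((9/7 + (⅐)*8*6) + (-1*(-10))³) = -94*((9/7 + 48/7) + 10³) = -94*(57/7 + 1000) = -94*7057/7 = -663358/7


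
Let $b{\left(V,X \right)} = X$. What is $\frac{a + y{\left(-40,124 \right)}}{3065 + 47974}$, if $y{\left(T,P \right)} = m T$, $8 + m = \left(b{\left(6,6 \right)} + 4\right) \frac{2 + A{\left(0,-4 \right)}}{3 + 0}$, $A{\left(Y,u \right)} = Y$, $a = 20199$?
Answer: $\frac{60757}{153117} \approx 0.3968$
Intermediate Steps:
$m = - \frac{4}{3}$ ($m = -8 + \left(6 + 4\right) \frac{2 + 0}{3 + 0} = -8 + 10 \cdot \frac{2}{3} = -8 + \frac{20}{3} = - \frac{4}{3} \approx -1.3333$)
$y{\left(T,P \right)} = - \frac{4 T}{3}$
$\frac{a + y{\left(-40,124 \right)}}{3065 + 47974} = \frac{20199 - - \frac{160}{3}}{3065 + 47974} = \frac{20199 + \frac{160}{3}}{51039} = \frac{60757}{3} \cdot \frac{1}{51039} = \frac{60757}{153117}$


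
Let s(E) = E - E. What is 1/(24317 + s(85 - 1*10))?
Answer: 1/24317 ≈ 4.1123e-5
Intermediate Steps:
s(E) = 0
1/(24317 + s(85 - 1*10)) = 1/(24317 + 0) = 1/24317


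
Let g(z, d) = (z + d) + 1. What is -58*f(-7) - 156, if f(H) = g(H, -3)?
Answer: 366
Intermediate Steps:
g(z, d) = 1 + d + z (g(z, d) = (d + z) + 1 = 1 + d + z)
f(H) = -2 + H (f(H) = 1 - 3 + H = -2 + H)
-58*f(-7) - 156 = -58*(-2 - 7) - 156 = -58*(-9) - 156 = 522 - 156 = 366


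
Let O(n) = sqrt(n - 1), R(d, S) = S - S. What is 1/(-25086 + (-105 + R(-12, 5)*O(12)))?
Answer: -1/25191 ≈ -3.9697e-5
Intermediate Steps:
R(d, S) = 0
O(n) = sqrt(-1 + n)
1/(-25086 + (-105 + R(-12, 5)*O(12))) = 1/(-25086 + (-105 + 0*sqrt(-1 + 12))) = 1/(-25086 + (-105 + 0*sqrt(11))) = 1/(-25086 + (-105 + 0)) = 1/(-25086 - 105) = 1/(-25191) = -1/25191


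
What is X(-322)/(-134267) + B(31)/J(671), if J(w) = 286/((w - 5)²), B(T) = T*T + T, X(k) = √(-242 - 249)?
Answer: 220003776/143 - I*√491/134267 ≈ 1.5385e+6 - 0.00016503*I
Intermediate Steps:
X(k) = I*√491 (X(k) = √(-491) = I*√491)
B(T) = T + T² (B(T) = T² + T = T + T²)
J(w) = 286/(-5 + w)² (J(w) = 286/((-5 + w)²) = 286/(-5 + w)²)
X(-322)/(-134267) + B(31)/J(671) = (I*√491)/(-134267) + (31*(1 + 31))/((286/(-5 + 671)²)) = (I*√491)*(-1/134267) + (31*32)/((286/666²)) = -I*√491/134267 + 992/((286*(1/443556))) = -I*√491/134267 + 992/(143/221778) = -I*√491/134267 + 992*(221778/143) = -I*√491/134267 + 220003776/143 = 220003776/143 - I*√491/134267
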